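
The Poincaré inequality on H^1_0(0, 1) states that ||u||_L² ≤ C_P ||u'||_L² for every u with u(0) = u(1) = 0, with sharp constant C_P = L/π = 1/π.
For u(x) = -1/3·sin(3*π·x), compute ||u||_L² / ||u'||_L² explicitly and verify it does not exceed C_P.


||u||_L² / ||u'||_L² = 1/(3*π) < C_P = 1/π.

u(x) = -1/3·sin(3*π·x), so u'(x) = -π*cos(3*π*x).
Writing u(x) = A·sin(kπx/L) with A = -1/3 and k = 3, use ∫_0^L sin²(kπx/L) dx = L/2 and ∫_0^L cos²(kπx/L) dx = L/2.
u² = 1/9·sin²(3*π·x) and (u')² = π^2·cos²(3*π·x), and each of sin², cos² integrates to L/2 = 1/2 over (0, 1).
∫_0^1 u² dx = 1/18, so ||u||_L² = sqrt(2)/6.
∫_0^1 (u')² dx = π^2/2, so ||u'||_L² = sqrt(2)*π/2.
Ratio ||u||_L² / ||u'||_L² = 1/(3*π).
Sharp Poincaré constant on H^1_0(0, 1) is C_P = L/π = 1/π, achieved by sin(π·x).
This is the k = 3 harmonic; the ratio L/(kπ) is strictly less than C_P = L/π, consistent with the sharp inequality ||u||_L² ≤ C_P ||u'||_L².


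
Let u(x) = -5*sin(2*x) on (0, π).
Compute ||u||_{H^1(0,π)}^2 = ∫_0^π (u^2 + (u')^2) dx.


||u||_{H^1(0,π)}^2 = 125*π/2

u'(x) = -10*cos(2*x).
Expand u² and (u')² and integrate term by term on (0, π), using: for integers n ≥ 1, ∫_0^π sin²(nx) dx = ∫_0^π cos²(nx) dx = π/2; for n ≠ n', ∫_0^π sin(nx)sin(n'x) dx = ∫_0^π cos(nx)cos(n'x) dx = 0; and by product-to-sum, ∫_0^π sin(nx)cos(n'x) dx = ½∫_0^π [sin((n+n')x) + sin((n−n')x)] dx, which is 0 when n+n' is even and 2n/(n²−n'²) when n+n' is odd (it need not vanish on (0, π)).
  u² squared terms: (-5)²·∫sin(2x)² dx = 25·π/2 = 25*π/2.
  So ∫_0^π u² dx = 25*π/2.
  (u')² squared terms: (-10)²·∫cos(2x)² dx = 100·π/2 = 50*π.
  So ∫_0^π (u')² dx = 50*π.
||u||_{H^1}^2 = (25*π/2) + (50*π) = 125*π/2.


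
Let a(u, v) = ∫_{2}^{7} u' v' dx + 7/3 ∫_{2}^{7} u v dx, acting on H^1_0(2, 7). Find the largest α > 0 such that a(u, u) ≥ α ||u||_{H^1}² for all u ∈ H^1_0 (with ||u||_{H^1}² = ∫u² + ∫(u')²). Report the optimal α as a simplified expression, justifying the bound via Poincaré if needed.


α = 1

Coercivity of a(·,·) on H^1_0(2, 7) means a(u, u) ≥ α ||u||_{H^1}² for every u ∈ H^1_0.
The interval has length L = 5, and Poincaré/coercivity depend only on L. Here a(u, u) = ∫(u')² + (7/3)·∫u².
Here c = 7/3 ≥ 1, so a(u,u) = ∫(u')² + c∫u² ≥ ∫(u')² + ∫u² = ||u||_{H^1}², i.e. α = 1 works. No larger α is possible: a(u,u) ≥ α||u||_{H^1}² means (1−α)∫(u')² ≥ (α−c)∫u², and for the modes u_n = sin(nπ(x−x₀)/L) (x₀ the left endpoint) one has ∫u_n²/∫(u_n')² = (L/(nπ))² → 0, so a(u_n,u_n)/||u_n||_{H^1}² → 1. Hence the optimal constant is α = 1.
Therefore α = 1.


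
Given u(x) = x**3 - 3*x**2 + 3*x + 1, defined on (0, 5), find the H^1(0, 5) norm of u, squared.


||u||_{H^1}^2 = 31225/7

The H^1 norm (squared) on an interval (0, L) is
  ||u||_{H^1}^2 = ∫_0^L u(x)^2 dx + ∫_0^L u'(x)^2 dx.
Compute u'(x) = 3*x**2 - 6*x + 3.
Then u(x)^2 = x**6 - 6*x**5 + 15*x**4 - 16*x**3 + 3*x**2 + 6*x + 1 and u'(x)^2 = 9*x**4 - 36*x**3 + 54*x**2 - 36*x + 9.
Integrate each monomial from 0 to 5 using ∫_0^5 c·x^n dx = c·5^(n+1)/(n+1):
  ∫_0^5 u(x)^2 dx = ∫_0^5 (x^6 - 6*x^5 + 15*x^4 - 16*x^3 + 3*x^2 + 6*x + 1) dx. Term by term:
    ∫_0^5 x^6 dx = 78125/7;  ∫_0^5 -6*x^5 dx = -15625;  ∫_0^5 15*x^4 dx = 9375;
    ∫_0^5 -16*x^3 dx = -2500;  ∫_0^5 3*x^2 dx = 125;  ∫_0^5 6*x dx = 75;
    ∫_0^5 1 dx = 5.
  Sum: 78125/7 − 15625 + 9375 − 2500 + 125 + 75 + 5 = 18310/7.
  ∫_0^5 u'(x)^2 dx = ∫_0^5 (9*x^4 - 36*x^3 + 54*x^2 - 36*x + 9) dx. Term by term:
    ∫_0^5 9*x^4 dx = 5625;  ∫_0^5 -36*x^3 dx = -5625;  ∫_0^5 54*x^2 dx = 2250;
    ∫_0^5 -36*x dx = -450;  ∫_0^5 9 dx = 45.
  Sum: 5625 − 5625 + 2250 − 450 + 45 = 1845.
Adding: ||u||_{H^1}^2 = 18310/7 + 1845 = 31225/7.


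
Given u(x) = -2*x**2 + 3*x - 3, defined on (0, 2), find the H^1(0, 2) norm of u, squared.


||u||_{H^1}^2 = 424/15

The H^1 norm (squared) on an interval (0, L) is
  ||u||_{H^1}^2 = ∫_0^L u(x)^2 dx + ∫_0^L u'(x)^2 dx.
Compute u'(x) = 3 - 4*x.
Then u(x)^2 = 4*x**4 - 12*x**3 + 21*x**2 - 18*x + 9 and u'(x)^2 = 16*x**2 - 24*x + 9.
Integrate each monomial from 0 to 2 using ∫_0^2 c·x^n dx = c·2^(n+1)/(n+1):
  ∫_0^2 u(x)^2 dx = ∫_0^2 (4*x^4 - 12*x^3 + 21*x^2 - 18*x + 9) dx. Term by term:
    ∫_0^2 4*x^4 dx = 128/5;  ∫_0^2 -12*x^3 dx = -48;  ∫_0^2 21*x^2 dx = 56;
    ∫_0^2 -18*x dx = -36;  ∫_0^2 9 dx = 18.
  Sum: 128/5 − 48 + 56 − 36 + 18 = 78/5.
  ∫_0^2 u'(x)^2 dx = ∫_0^2 (16*x^2 - 24*x + 9) dx. Term by term:
    ∫_0^2 16*x^2 dx = 128/3;  ∫_0^2 -24*x dx = -48;  ∫_0^2 9 dx = 18.
  Sum: 128/3 − 48 + 18 = 38/3.
Adding: ||u||_{H^1}^2 = 78/5 + 38/3 = 424/15.


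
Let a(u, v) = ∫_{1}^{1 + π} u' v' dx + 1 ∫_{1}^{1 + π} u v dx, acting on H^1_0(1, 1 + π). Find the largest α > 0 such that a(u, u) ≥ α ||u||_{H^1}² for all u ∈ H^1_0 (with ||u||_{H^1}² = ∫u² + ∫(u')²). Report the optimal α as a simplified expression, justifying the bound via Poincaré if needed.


α = 1

Coercivity of a(·,·) on H^1_0(1, 1 + π) means a(u, u) ≥ α ||u||_{H^1}² for every u ∈ H^1_0.
The interval has length L = π, and Poincaré/coercivity depend only on L. Here a(u, u) = ∫(u')² + (1)·∫u².
Here c = 1 ≥ 1, so a(u,u) = ∫(u')² + c∫u² ≥ ∫(u')² + ∫u² = ||u||_{H^1}², i.e. α = 1 works. No larger α is possible: a(u,u) ≥ α||u||_{H^1}² means (1−α)∫(u')² ≥ (α−c)∫u², and for the modes u_n = sin(nπ(x−x₀)/L) (x₀ the left endpoint) one has ∫u_n²/∫(u_n')² = (L/(nπ))² → 0, so a(u_n,u_n)/||u_n||_{H^1}² → 1. Hence the optimal constant is α = 1.
Therefore α = 1.


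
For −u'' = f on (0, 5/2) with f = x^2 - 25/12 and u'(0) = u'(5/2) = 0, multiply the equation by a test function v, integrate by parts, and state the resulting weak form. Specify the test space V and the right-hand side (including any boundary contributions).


V = H^1(0, 5/2) (no boundary constraint on v; u is determined up to an additive constant); weak form: ∫_0^5/2 u'v' dx = ∫_0^5/2 (x^2 - 25/12) v dx for all v ∈ V.

Multiply both sides by a test function v and integrate from 0 to 5/2:
  ∫_0^5/2 −u''(x) v(x) dx = ∫_0^5/2 f(x) v(x) dx.
Integrate the LHS by parts once:
  ∫_0^5/2 −u'' v dx = −[u'(x) v(x)]_0^5/2 + ∫_0^5/2 u'(x) v'(x) dx.
Thus ∫_0^5/2 u'(x) v'(x) dx = ∫_0^5/2 f(x) v(x) dx + [u'(x) v(x)]_0^5/2.
Choose V so that boundary terms are either known or forced to vanish.
u has homogeneous Neumann: u'(0) = u'(5/2) = 0. So [u' v]_0^5/2 = 0·v(5/2) − 0·v(0) = 0 for any v; take V = H^1(0, 5/2).
Weak formulation: find u (satisfying any essential BC) such that ∫_0^5/2 u'(x) v'(x) dx = ∫_0^5/2 f v dx for all v ∈ V (homogeneous Neumann, so boundary terms vanish).
Substituting f(x) = x^2 - 25/12, the right-hand side is ∫_0^5/2 (x^2 - 25/12) v dx.
Compatibility check (pure Neumann): taking v ≡ 1 ∈ V gives 0 = ∫_0^5/2 f dx + (0) − (0), i.e. ∫_0^5/2 f dx must equal u'(0) − u'(5/2) = 0. Indeed ∫_0^5/2 (x^2 - 25/12) dx = 0, so the data are compatible. The solution is then unique only up to an additive constant (fix it e.g. by requiring ∫_0^5/2 u dx = 0).


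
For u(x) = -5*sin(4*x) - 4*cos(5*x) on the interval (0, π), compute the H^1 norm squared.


||u||_{H^1(0,π)}^2 = -8320/9 + 841*π/2

u'(x) = 20*sin(5*x) - 20*cos(4*x).
Expand u² and (u')² and integrate term by term on (0, π), using: for integers n ≥ 1, ∫_0^π sin²(nx) dx = ∫_0^π cos²(nx) dx = π/2; for n ≠ n', ∫_0^π sin(nx)sin(n'x) dx = ∫_0^π cos(nx)cos(n'x) dx = 0; and by product-to-sum, ∫_0^π sin(nx)cos(n'x) dx = ½∫_0^π [sin((n+n')x) + sin((n−n')x)] dx, which is 0 when n+n' is even and 2n/(n²−n'²) when n+n' is odd (it need not vanish on (0, π)).
  u² squared terms: (-5)²·∫sin(4x)² dx = 25·π/2 = 25*π/2;  (-4)²·∫cos(5x)² dx = 16·π/2 = 8*π.
  u² cross terms: 2·(-5)·(-4)·∫sin(4x)·cos(5x) dx = 40·(-8/9) = -320/9.
  So ∫_0^π u² dx = 25*π/2 + 8*π − 320/9 = -320/9 + 41*π/2.
  (u')² squared terms: (-20)²·∫cos(4x)² dx = 400·π/2 = 200*π;  (20)²·∫sin(5x)² dx = 400·π/2 = 200*π.
  (u')² cross terms: 2·(-20)·(20)·∫cos(4x)·sin(5x) dx = -800·(10/9) = -8000/9.
  So ∫_0^π (u')² dx = 200*π + 200*π − 8000/9 = -8000/9 + 400*π.
||u||_{H^1}^2 = (-320/9 + 41*π/2) + (-8000/9 + 400*π) = -8320/9 + 841*π/2.


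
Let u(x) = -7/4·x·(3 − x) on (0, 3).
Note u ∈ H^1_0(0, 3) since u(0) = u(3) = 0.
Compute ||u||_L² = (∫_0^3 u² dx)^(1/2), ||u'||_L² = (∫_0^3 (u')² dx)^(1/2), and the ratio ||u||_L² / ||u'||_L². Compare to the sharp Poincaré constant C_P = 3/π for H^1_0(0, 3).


||u||_L² / ||u'||_L² = 3*sqrt(10)/10 < C_P = 3/π.

u(x) = -7/4·x·(3 − x), so u'(x) = 7*x/2 - 21/4.
u(x) = -7/4·x·(3 − x) vanishes at x = 0 and x = 3, so u ∈ H^1_0(0, 3). Differentiate via the product rule and integrate the resulting polynomials term by term.
  ∫_0^3 u² dx = ∫_0^3 (49*x^4/16 - 147*x^3/8 + 441*x^2/16) dx. Term by term:
    ∫_0^3 49*x^4/16 dx = 11907/80;  ∫_0^3 -147*x^3/8 dx = -11907/32;  ∫_0^3 441*x^2/16 dx = 3969/16.
  Sum: 11907/80 − 11907/32 + 3969/16 = 3969/160.
  ∫_0^3 (u')² dx = ∫_0^3 (49*x^2/4 - 147*x/4 + 441/16) dx. Term by term:
    ∫_0^3 49*x^2/4 dx = 441/4;  ∫_0^3 -147*x/4 dx = -1323/8;  ∫_0^3 441/16 dx = 1323/16.
  Sum: 441/4 − 1323/8 + 1323/16 = 441/16.
∫_0^3 u² dx = 3969/160, so ||u||_L² = 63*sqrt(10)/40.
∫_0^3 (u')² dx = 441/16, so ||u'||_L² = 21/4.
Ratio ||u||_L² / ||u'||_L² = 3*sqrt(10)/10.
Sharp Poincaré constant on H^1_0(0, 3) is C_P = L/π = 3/π, achieved by sin(π/3·x).
A polynomial bump cannot attain the sharp Poincaré constant (only the first sine eigenfunction does), so the ratio is strictly less than C_P, consistent with ||u||_L² ≤ C_P ||u'||_L².


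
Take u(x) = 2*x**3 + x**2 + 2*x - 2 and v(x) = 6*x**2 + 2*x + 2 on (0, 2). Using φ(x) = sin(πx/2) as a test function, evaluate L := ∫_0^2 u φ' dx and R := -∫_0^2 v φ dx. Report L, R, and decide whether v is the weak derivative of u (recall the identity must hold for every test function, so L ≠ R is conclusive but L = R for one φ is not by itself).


LHS = -64/π + 192/π^3, RHS = -64/π + 192/π^3. Yes, v = u' weakly.

u(x) = 2*x**3 + x**2 + 2*x - 2, classical derivative u'(x) = 6*x**2 + 2*x + 2.
φ(x) = sin(πx/2), so φ'(x) = π*cos(π*x/2)/2.
Note φ(0) = φ(2) = 0, so the boundary term u·φ vanishes.
LHS = ∫_0^2 u(x) φ'(x) dx = ∫_0^2 (π*x^3*cos(π*x/2) + π*x^2*cos(π*x/2)/2 + π*x*cos(π*x/2) - π*cos(π*x/2)) dx. Term by term:
  ∫_0^2 -π*cos(π*x/2) dx = 0;  ∫_0^2 π*x*cos(π*x/2) dx = -8/π;  ∫_0^2 π*x^3*cos(π*x/2) dx = -48/π + 192/π^3;
  ∫_0^2 π*x^2*cos(π*x/2)/2 dx = -8/π.
Sum: 0 − 8/π + -48/π + 192/π^3 − 8/π = -64/π + 192/π^3.
So LHS = -64/π + 192/π^3.
∫_0^2 v(x) φ(x) dx = ∫_0^2 (6*x^2*sin(π*x/2) + 2*x*sin(π*x/2) + 2*sin(π*x/2)) dx. Term by term:
  ∫_0^2 2*sin(π*x/2) dx = 8/π;  ∫_0^2 2*x*sin(π*x/2) dx = 8/π;  ∫_0^2 6*x^2*sin(π*x/2) dx = -192/π^3 + 48/π.
Sum: 8/π + 8/π + -192/π^3 + 48/π = -192/π^3 + 64/π.
So RHS = -∫_0^2 v(x) φ(x) dx = -64/π + 192/π^3.
LHS = RHS, so the identity holds for this test φ.
Moreover u is smooth here and v(x) = u'(x) = 6*x**2 + 2*x + 2 pointwise, so the identity holds for every test function. Hence v is the weak derivative of u.


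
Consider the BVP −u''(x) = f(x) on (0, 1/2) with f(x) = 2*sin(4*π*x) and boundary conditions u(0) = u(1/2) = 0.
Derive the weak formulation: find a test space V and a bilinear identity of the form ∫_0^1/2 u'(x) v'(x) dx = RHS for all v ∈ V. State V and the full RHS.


V = H^1_0(0, 1/2) (so v(0) = v(1/2) = 0); weak form: ∫_0^1/2 u'v' dx = ∫_0^1/2 (2*sin(4*π*x)) v dx for all v ∈ V.

Multiply both sides by a test function v and integrate from 0 to 1/2:
  ∫_0^1/2 −u''(x) v(x) dx = ∫_0^1/2 f(x) v(x) dx.
Integrate the LHS by parts once:
  ∫_0^1/2 −u'' v dx = −[u'(x) v(x)]_0^1/2 + ∫_0^1/2 u'(x) v'(x) dx.
Thus ∫_0^1/2 u'(x) v'(x) dx = ∫_0^1/2 f(x) v(x) dx + [u'(x) v(x)]_0^1/2.
Choose V so that boundary terms are either known or forced to vanish.
u is Dirichlet: u(0) = u(1/2) = 0. Let V = H^1_0(0, 1/2); then v(0) = v(1/2) = 0, and [u' v]_0^1/2 = 0.
Weak formulation: find u (satisfying any essential BC) such that ∫_0^1/2 u'(x) v'(x) dx = ∫_0^1/2 f v dx for all v ∈ V.
Substituting f(x) = 2*sin(4*π*x), the right-hand side is ∫_0^1/2 (2*sin(4*π*x)) v dx.


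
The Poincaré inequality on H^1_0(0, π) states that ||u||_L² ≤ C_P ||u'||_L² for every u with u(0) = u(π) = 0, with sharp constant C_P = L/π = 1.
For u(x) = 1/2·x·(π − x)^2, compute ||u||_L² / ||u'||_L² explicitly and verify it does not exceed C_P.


||u||_L² / ||u'||_L² = sqrt(14)*π/14 < C_P = 1.

u(x) = 1/2·x·(π − x)^2, so u'(x) = (x - π)*(3*x - π)/2.
u(x) = 1/2·x·(π − x)^2 vanishes at x = 0 and x = π, so u ∈ H^1_0(0, π). Differentiate via the product rule and integrate the resulting polynomials term by term.
  ∫_0^π u² dx = ∫_0^π (x^6/4 - π*x^5 + 3*π^2*x^4/2 - π^3*x^3 + π^4*x^2/4) dx. Term by term:
    ∫_0^π x^6/4 dx = π^7/28;  ∫_0^π -π*x^5 dx = -π^7/6;  ∫_0^π 3*π^2*x^4/2 dx = 3*π^7/10;
    ∫_0^π -π^3*x^3 dx = -π^7/4;  ∫_0^π π^4*x^2/4 dx = π^7/12.
  Sum: π^7/28 − π^7/6 + 3*π^7/10 − π^7/4 + π^7/12 = π^7/420.
  ∫_0^π (u')² dx = ∫_0^π (9*x^4/4 - 6*π*x^3 + 11*π^2*x^2/2 - 2*π^3*x + π^4/4) dx. Term by term:
    ∫_0^π 9*x^4/4 dx = 9*π^5/20;  ∫_0^π -6*π*x^3 dx = -3*π^5/2;  ∫_0^π 11*π^2*x^2/2 dx = 11*π^5/6;
    ∫_0^π -2*π^3*x dx = -π^5;  ∫_0^π π^4/4 dx = π^5/4.
  Sum: 9*π^5/20 − 3*π^5/2 + 11*π^5/6 − π^5 + π^5/4 = π^5/30.
∫_0^π u² dx = π^7/420, so ||u||_L² = sqrt(105)*π^(7/2)/210.
∫_0^π (u')² dx = π^5/30, so ||u'||_L² = sqrt(30)*π^(5/2)/30.
Ratio ||u||_L² / ||u'||_L² = sqrt(14)*π/14.
Sharp Poincaré constant on H^1_0(0, π) is C_P = L/π = 1, achieved by sin(x).
A polynomial bump cannot attain the sharp Poincaré constant (only the first sine eigenfunction does), so the ratio is strictly less than C_P, consistent with ||u||_L² ≤ C_P ||u'||_L².


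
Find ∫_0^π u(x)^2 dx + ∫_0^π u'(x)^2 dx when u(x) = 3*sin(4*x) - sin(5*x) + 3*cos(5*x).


||u||_{H^1(0,π)}^2 = -416 + 413*π/2

u'(x) = -15*sin(5*x) + 12*cos(4*x) - 5*cos(5*x).
Expand u² and (u')² and integrate term by term on (0, π), using: for integers n ≥ 1, ∫_0^π sin²(nx) dx = ∫_0^π cos²(nx) dx = π/2; for n ≠ n', ∫_0^π sin(nx)sin(n'x) dx = ∫_0^π cos(nx)cos(n'x) dx = 0; and by product-to-sum, ∫_0^π sin(nx)cos(n'x) dx = ½∫_0^π [sin((n+n')x) + sin((n−n')x)] dx, which is 0 when n+n' is even and 2n/(n²−n'²) when n+n' is odd (it need not vanish on (0, π)).
  u² squared terms: (-1)²·∫sin(5x)² dx = 1·π/2 = π/2;  (3)²·∫cos(5x)² dx = 9·π/2 = 9*π/2;  (3)²·∫sin(4x)² dx = 9·π/2 = 9*π/2.
  u² cross terms: 2·(-1)·(3)·∫sin(5x)·cos(5x) dx = -6·(0) = 0;  2·(-1)·(3)·∫sin(5x)·sin(4x) dx = -6·(0) = 0;  2·(3)·(3)·∫cos(5x)·sin(4x) dx = 18·(-8/9) = -16.
  So ∫_0^π u² dx = π/2 + 9*π/2 + 9*π/2 + 0 + 0 − 16 = -16 + 19*π/2.
  (u')² squared terms: (-15)²·∫sin(5x)² dx = 225·π/2 = 225*π/2;  (-5)²·∫cos(5x)² dx = 25·π/2 = 25*π/2;  (12)²·∫cos(4x)² dx = 144·π/2 = 72*π.
  (u')² cross terms: 2·(-15)·(-5)·∫sin(5x)·cos(5x) dx = 150·(0) = 0;  2·(-15)·(12)·∫sin(5x)·cos(4x) dx = -360·(10/9) = -400;  2·(-5)·(12)·∫cos(5x)·cos(4x) dx = -120·(0) = 0.
  So ∫_0^π (u')² dx = 225*π/2 + 25*π/2 + 72*π + 0 − 400 + 0 = -400 + 197*π.
||u||_{H^1}^2 = (-16 + 19*π/2) + (-400 + 197*π) = -416 + 413*π/2.


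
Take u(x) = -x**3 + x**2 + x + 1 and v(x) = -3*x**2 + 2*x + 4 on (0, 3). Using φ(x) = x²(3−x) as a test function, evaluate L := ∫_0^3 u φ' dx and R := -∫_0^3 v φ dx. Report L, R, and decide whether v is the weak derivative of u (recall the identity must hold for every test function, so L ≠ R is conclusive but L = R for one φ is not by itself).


LHS = 837/20, RHS = 108/5. No, v is not the weak derivative of u.

u(x) = -x**3 + x**2 + x + 1, classical derivative u'(x) = -3*x**2 + 2*x + 1.
φ(x) = x²(3−x), so φ'(x) = 3*x*(2 - x).
Note φ(0) = φ(3) = 0, so the boundary term u·φ vanishes.
LHS = ∫_0^3 u(x) φ'(x) dx = ∫_0^3 (3*x^5 - 9*x^4 + 3*x^3 + 3*x^2 + 6*x) dx. Term by term:
  ∫_0^3 3*x^5 dx = 729/2;  ∫_0^3 -9*x^4 dx = -2187/5;  ∫_0^3 3*x^3 dx = 243/4;
  ∫_0^3 3*x^2 dx = 27;  ∫_0^3 6*x dx = 27.
Sum: 729/2 − 2187/5 + 243/4 + 27 + 27 = 837/20.
So LHS = 837/20.
∫_0^3 v(x) φ(x) dx = ∫_0^3 (3*x^5 - 11*x^4 + 2*x^3 + 12*x^2) dx. Term by term:
  ∫_0^3 3*x^5 dx = 729/2;  ∫_0^3 -11*x^4 dx = -2673/5;  ∫_0^3 2*x^3 dx = 81/2;
  ∫_0^3 12*x^2 dx = 108.
Sum: 729/2 − 2673/5 + 81/2 + 108 = -108/5.
So RHS = -∫_0^3 v(x) φ(x) dx = 108/5.
LHS − RHS = 81/4 ≠ 0, so the identity fails.
(For a valid weak derivative the identity must hold for EVERY test function, in particular this one. The failure shows v is NOT the weak derivative of u.)
Correct weak derivative would be u'(x) = -3*x**2 + 2*x + 1.


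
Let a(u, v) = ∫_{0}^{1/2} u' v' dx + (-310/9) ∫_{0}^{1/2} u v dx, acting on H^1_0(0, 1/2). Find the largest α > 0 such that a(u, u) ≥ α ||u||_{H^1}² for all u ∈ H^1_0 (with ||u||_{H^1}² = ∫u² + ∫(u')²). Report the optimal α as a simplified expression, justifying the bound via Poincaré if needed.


α = 2*(-155 + 18*π^2)/(9*(1 + 4*π^2))

Coercivity of a(·,·) on H^1_0(0, 1/2) means a(u, u) ≥ α ||u||_{H^1}² for every u ∈ H^1_0.
The interval has length L = 1/2, and Poincaré/coercivity depend only on L. Here a(u, u) = ∫(u')² + (-310/9)·∫u².
Here c = -310/9 < 0 with |c| < (π/L)² = 4*π^2, so coercivity still holds. The condition a(u,u) ≥ α||u||_{H^1}² reads (1−α)∫(u')² ≥ (α−c)∫u². Any admissible α is ≤ 1 (rapidly oscillating u have ∫u²/∫(u')² → 0), and α = 1 would force 0 ≥ (1−c)∫u², impossible since c < 1; so 1−α > 0. By the sharp Poincaré inequality on H^1_0 of an interval of length L, ∫(u')² ≥ (π/L)²∫u² with equality for the first sine mode sin(π(x−x₀)/L) (x₀ the left endpoint), so the inequality holds for all u iff (1−α)(π/L)² ≥ α − c, i.e. α ≤ ((π/L)² + c)/((π/L)² + 1) = (1 + c(L/π)²)/(1 + (L/π)²). (Direct route, valid since c ≤ 0: Poincaré gives c∫u² ≥ c(L/π)²∫(u')², so a(u,u) ≥ (1 + c(L/π)²)∫(u')², while ||u||_{H^1}² ≤ (1 + (L/π)²)∫(u')²; dividing yields the same α.) With (π/L)² = 4*π^2 and c = -310/9, the largest admissible constant is α = ((π/L)² + c)/((π/L)² + 1).
Simplifying, α = 2*(-155 + 18*π^2)/(9*(1 + 4*π^2)).


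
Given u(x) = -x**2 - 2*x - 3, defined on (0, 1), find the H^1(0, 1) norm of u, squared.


||u||_{H^1}^2 = 433/15

The H^1 norm (squared) on an interval (0, L) is
  ||u||_{H^1}^2 = ∫_0^L u(x)^2 dx + ∫_0^L u'(x)^2 dx.
Compute u'(x) = -2*x - 2.
Then u(x)^2 = x**4 + 4*x**3 + 10*x**2 + 12*x + 9 and u'(x)^2 = 4*x**2 + 8*x + 4.
Integrate each monomial from 0 to 1 using ∫_0^1 c·x^n dx = c·1^(n+1)/(n+1):
  ∫_0^1 u(x)^2 dx = ∫_0^1 (x^4 + 4*x^3 + 10*x^2 + 12*x + 9) dx. Term by term:
    ∫_0^1 x^4 dx = 1/5;  ∫_0^1 4*x^3 dx = 1;  ∫_0^1 10*x^2 dx = 10/3;
    ∫_0^1 12*x dx = 6;  ∫_0^1 9 dx = 9.
  Sum: 1/5 + 1 + 10/3 + 6 + 9 = 293/15.
  ∫_0^1 u'(x)^2 dx = ∫_0^1 (4*x^2 + 8*x + 4) dx. Term by term:
    ∫_0^1 4*x^2 dx = 4/3;  ∫_0^1 8*x dx = 4;  ∫_0^1 4 dx = 4.
  Sum: 4/3 + 4 + 4 = 28/3.
Adding: ||u||_{H^1}^2 = 293/15 + 28/3 = 433/15.


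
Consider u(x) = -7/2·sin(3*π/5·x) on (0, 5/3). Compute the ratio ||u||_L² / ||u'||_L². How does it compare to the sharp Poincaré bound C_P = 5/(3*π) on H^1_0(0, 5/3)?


||u||_L² / ||u'||_L² = 5/(3*π) = C_P.

u(x) = -7/2·sin(3*π/5·x), so u'(x) = -21*π*cos(3*π*x/5)/10.
Writing u(x) = A·sin(kπx/L) with A = -7/2 and k = 1, use ∫_0^L sin²(kπx/L) dx = L/2 and ∫_0^L cos²(kπx/L) dx = L/2.
u² = 49/4·sin²(3*π/5·x) and (u')² = 441*π^2/100·cos²(3*π/5·x), and each of sin², cos² integrates to L/2 = 5/6 over (0, 5/3).
∫_0^5/3 u² dx = 245/24, so ||u||_L² = 7*sqrt(30)/12.
∫_0^5/3 (u')² dx = 147*π^2/40, so ||u'||_L² = 7*sqrt(30)*π/20.
Ratio ||u||_L² / ||u'||_L² = 5/(3*π).
Sharp Poincaré constant on H^1_0(0, 5/3) is C_P = L/π = 5/(3*π), achieved by sin(3*π/5·x).
This is the k = 1 eigenfunction (up to amplitude), so the ratio equals the sharp Poincaré constant exactly.


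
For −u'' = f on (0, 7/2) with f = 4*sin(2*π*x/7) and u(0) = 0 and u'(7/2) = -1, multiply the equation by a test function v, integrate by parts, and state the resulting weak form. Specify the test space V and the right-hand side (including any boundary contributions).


V = {v ∈ H^1(0, 7/2) : v(0) = 0} (test functions vanish at x = 0 where u is specified); weak form: ∫_0^7/2 u'v' dx = ∫_0^7/2 (4*sin(2*π*x/7)) v dx − v(7/2) for all v ∈ V.

Multiply both sides by a test function v and integrate from 0 to 7/2:
  ∫_0^7/2 −u''(x) v(x) dx = ∫_0^7/2 f(x) v(x) dx.
Integrate the LHS by parts once:
  ∫_0^7/2 −u'' v dx = −[u'(x) v(x)]_0^7/2 + ∫_0^7/2 u'(x) v'(x) dx.
Thus ∫_0^7/2 u'(x) v'(x) dx = ∫_0^7/2 f(x) v(x) dx + [u'(x) v(x)]_0^7/2.
Choose V so that boundary terms are either known or forced to vanish.
Mixed BC: u(0) = 0 (Dirichlet) and u'(7/2) = -1 (Neumann). Define V = {v ∈ H^1(0, 7/2) : v(0) = 0}. Then [u' v]_0^7/2 = u'(7/2)·v(7/2) − u'(0)·0 = − v(7/2).
Weak formulation: find u (satisfying any essential BC) such that ∫_0^7/2 u'(x) v'(x) dx = ∫_0^7/2 f v dx − v(7/2) for all v ∈ V (Dirichlet at 0 absorbed into V; Neumann datum at x = 7/2 contributes the boundary term).
Substituting f(x) = 4*sin(2*π*x/7), the right-hand side is ∫_0^7/2 (4*sin(2*π*x/7)) v dx − v(7/2).


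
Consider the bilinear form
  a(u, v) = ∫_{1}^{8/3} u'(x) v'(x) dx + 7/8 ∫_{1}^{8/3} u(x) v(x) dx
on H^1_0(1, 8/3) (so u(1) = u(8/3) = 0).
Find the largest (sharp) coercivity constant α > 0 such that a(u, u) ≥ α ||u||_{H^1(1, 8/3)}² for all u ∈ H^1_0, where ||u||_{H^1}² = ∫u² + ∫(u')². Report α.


α = (175 + 72*π^2)/(8*(25 + 9*π^2))

Coercivity of a(·,·) on H^1_0(1, 8/3) means a(u, u) ≥ α ||u||_{H^1}² for every u ∈ H^1_0.
The interval has length L = 5/3, and Poincaré/coercivity depend only on L. Here a(u, u) = ∫(u')² + (7/8)·∫u².
Here 0 < c = 7/8 < 1. The condition a(u,u) ≥ α||u||_{H^1}² reads (1−α)∫(u')² ≥ (α−c)∫u². Any admissible α is ≤ 1 (rapidly oscillating u have ∫u²/∫(u')² → 0), and α = 1 would force 0 ≥ (1−c)∫u², impossible since c < 1; so 1−α > 0. By the sharp Poincaré inequality on H^1_0 of an interval of length L, ∫(u')² ≥ (π/L)²∫u² with equality for the first sine mode sin(π(x−x₀)/L) (x₀ the left endpoint), so the inequality holds for all u iff (1−α)(π/L)² ≥ α − c, i.e. α ≤ ((π/L)² + c)/((π/L)² + 1) = (1 + c(L/π)²)/(1 + (L/π)²). With (π/L)² = 9*π^2/25 and c = 7/8, the largest admissible constant is α = ((π/L)² + c)/((π/L)² + 1).
Simplifying, α = (175 + 72*π^2)/(8*(25 + 9*π^2)).


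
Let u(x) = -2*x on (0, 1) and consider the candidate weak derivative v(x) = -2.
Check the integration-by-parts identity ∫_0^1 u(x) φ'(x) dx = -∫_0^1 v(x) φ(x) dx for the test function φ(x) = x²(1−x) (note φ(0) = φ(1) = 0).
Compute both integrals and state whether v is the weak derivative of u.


LHS = 1/6, RHS = 1/6. Yes, v = u' weakly.

u(x) = -2*x, classical derivative u'(x) = -2.
φ(x) = x²(1−x), so φ'(x) = x*(2 - 3*x).
Note φ(0) = φ(1) = 0, so the boundary term u·φ vanishes.
LHS = ∫_0^1 u(x) φ'(x) dx = ∫_0^1 (6*x^3 - 4*x^2) dx. Term by term:
  ∫_0^1 6*x^3 dx = 3/2;  ∫_0^1 -4*x^2 dx = -4/3.
Sum: 3/2 − 4/3 = 1/6.
So LHS = 1/6.
∫_0^1 v(x) φ(x) dx = ∫_0^1 (2*x^3 - 2*x^2) dx. Term by term:
  ∫_0^1 2*x^3 dx = 1/2;  ∫_0^1 -2*x^2 dx = -2/3.
Sum: 1/2 − 2/3 = -1/6.
So RHS = -∫_0^1 v(x) φ(x) dx = 1/6.
LHS = RHS, so the identity holds for this test φ.
Moreover u is smooth here and v(x) = u'(x) = -2 pointwise, so the identity holds for every test function. Hence v is the weak derivative of u.


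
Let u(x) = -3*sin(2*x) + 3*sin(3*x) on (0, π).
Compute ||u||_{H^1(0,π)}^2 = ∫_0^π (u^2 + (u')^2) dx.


||u||_{H^1(0,π)}^2 = 135*π/2

u'(x) = -6*cos(2*x) + 9*cos(3*x).
Expand u² and (u')² and integrate term by term on (0, π), using: for integers n ≥ 1, ∫_0^π sin²(nx) dx = ∫_0^π cos²(nx) dx = π/2; for n ≠ n', ∫_0^π sin(nx)sin(n'x) dx = ∫_0^π cos(nx)cos(n'x) dx = 0; and by product-to-sum, ∫_0^π sin(nx)cos(n'x) dx = ½∫_0^π [sin((n+n')x) + sin((n−n')x)] dx, which is 0 when n+n' is even and 2n/(n²−n'²) when n+n' is odd (it need not vanish on (0, π)).
  u² squared terms: (-3)²·∫sin(2x)² dx = 9·π/2 = 9*π/2;  (3)²·∫sin(3x)² dx = 9·π/2 = 9*π/2.
  u² cross terms: 2·(-3)·(3)·∫sin(2x)·sin(3x) dx = -18·(0) = 0.
  So ∫_0^π u² dx = 9*π/2 + 9*π/2 + 0 = 9*π.
  (u')² squared terms: (-6)²·∫cos(2x)² dx = 36·π/2 = 18*π;  (9)²·∫cos(3x)² dx = 81·π/2 = 81*π/2.
  (u')² cross terms: 2·(-6)·(9)·∫cos(2x)·cos(3x) dx = -108·(0) = 0.
  So ∫_0^π (u')² dx = 18*π + 81*π/2 + 0 = 117*π/2.
||u||_{H^1}^2 = (9*π) + (117*π/2) = 135*π/2.


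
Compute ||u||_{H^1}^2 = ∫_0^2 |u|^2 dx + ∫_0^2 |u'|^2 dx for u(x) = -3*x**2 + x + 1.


||u||_{H^1}^2 = 1504/15

The H^1 norm (squared) on an interval (0, L) is
  ||u||_{H^1}^2 = ∫_0^L u(x)^2 dx + ∫_0^L u'(x)^2 dx.
Compute u'(x) = 1 - 6*x.
Then u(x)^2 = 9*x**4 - 6*x**3 - 5*x**2 + 2*x + 1 and u'(x)^2 = 36*x**2 - 12*x + 1.
Integrate each monomial from 0 to 2 using ∫_0^2 c·x^n dx = c·2^(n+1)/(n+1):
  ∫_0^2 u(x)^2 dx = ∫_0^2 (9*x^4 - 6*x^3 - 5*x^2 + 2*x + 1) dx. Term by term:
    ∫_0^2 9*x^4 dx = 288/5;  ∫_0^2 -6*x^3 dx = -24;  ∫_0^2 -5*x^2 dx = -40/3;
    ∫_0^2 2*x dx = 4;  ∫_0^2 1 dx = 2.
  Sum: 288/5 − 24 − 40/3 + 4 + 2 = 394/15.
  ∫_0^2 u'(x)^2 dx = ∫_0^2 (36*x^2 - 12*x + 1) dx. Term by term:
    ∫_0^2 36*x^2 dx = 96;  ∫_0^2 -12*x dx = -24;  ∫_0^2 1 dx = 2.
  Sum: 96 − 24 + 2 = 74.
Adding: ||u||_{H^1}^2 = 394/15 + 74 = 1504/15.


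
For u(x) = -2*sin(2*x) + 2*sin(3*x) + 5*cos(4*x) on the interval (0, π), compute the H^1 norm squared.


||u||_{H^1(0,π)}^2 = -2040/7 + 485*π/2

u'(x) = -20*sin(4*x) - 4*cos(2*x) + 6*cos(3*x).
Expand u² and (u')² and integrate term by term on (0, π), using: for integers n ≥ 1, ∫_0^π sin²(nx) dx = ∫_0^π cos²(nx) dx = π/2; for n ≠ n', ∫_0^π sin(nx)sin(n'x) dx = ∫_0^π cos(nx)cos(n'x) dx = 0; and by product-to-sum, ∫_0^π sin(nx)cos(n'x) dx = ½∫_0^π [sin((n+n')x) + sin((n−n')x)] dx, which is 0 when n+n' is even and 2n/(n²−n'²) when n+n' is odd (it need not vanish on (0, π)).
  u² squared terms: (-2)²·∫sin(2x)² dx = 4·π/2 = 2*π;  (2)²·∫sin(3x)² dx = 4·π/2 = 2*π;  (5)²·∫cos(4x)² dx = 25·π/2 = 25*π/2.
  u² cross terms: 2·(-2)·(2)·∫sin(2x)·sin(3x) dx = -8·(0) = 0;  2·(-2)·(5)·∫sin(2x)·cos(4x) dx = -20·(0) = 0;  2·(2)·(5)·∫sin(3x)·cos(4x) dx = 20·(-6/7) = -120/7.
  So ∫_0^π u² dx = 2*π + 2*π + 25*π/2 + 0 + 0 − 120/7 = -120/7 + 33*π/2.
  (u')² squared terms: (-20)²·∫sin(4x)² dx = 400·π/2 = 200*π;  (-4)²·∫cos(2x)² dx = 16·π/2 = 8*π;  (6)²·∫cos(3x)² dx = 36·π/2 = 18*π.
  (u')² cross terms: 2·(-20)·(-4)·∫sin(4x)·cos(2x) dx = 160·(0) = 0;  2·(-20)·(6)·∫sin(4x)·cos(3x) dx = -240·(8/7) = -1920/7;  2·(-4)·(6)·∫cos(2x)·cos(3x) dx = -48·(0) = 0.
  So ∫_0^π (u')² dx = 200*π + 8*π + 18*π + 0 − 1920/7 + 0 = -1920/7 + 226*π.
||u||_{H^1}^2 = (-120/7 + 33*π/2) + (-1920/7 + 226*π) = -2040/7 + 485*π/2.


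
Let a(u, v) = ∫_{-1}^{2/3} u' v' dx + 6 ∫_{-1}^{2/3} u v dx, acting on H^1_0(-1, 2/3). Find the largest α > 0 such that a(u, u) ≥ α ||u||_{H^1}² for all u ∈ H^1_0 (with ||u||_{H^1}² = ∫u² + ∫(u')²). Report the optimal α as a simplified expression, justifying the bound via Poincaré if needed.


α = 1

Coercivity of a(·,·) on H^1_0(-1, 2/3) means a(u, u) ≥ α ||u||_{H^1}² for every u ∈ H^1_0.
The interval has length L = 5/3, and Poincaré/coercivity depend only on L. Here a(u, u) = ∫(u')² + (6)·∫u².
Here c = 6 ≥ 1, so a(u,u) = ∫(u')² + c∫u² ≥ ∫(u')² + ∫u² = ||u||_{H^1}², i.e. α = 1 works. No larger α is possible: a(u,u) ≥ α||u||_{H^1}² means (1−α)∫(u')² ≥ (α−c)∫u², and for the modes u_n = sin(nπ(x−x₀)/L) (x₀ the left endpoint) one has ∫u_n²/∫(u_n')² = (L/(nπ))² → 0, so a(u_n,u_n)/||u_n||_{H^1}² → 1. Hence the optimal constant is α = 1.
Therefore α = 1.


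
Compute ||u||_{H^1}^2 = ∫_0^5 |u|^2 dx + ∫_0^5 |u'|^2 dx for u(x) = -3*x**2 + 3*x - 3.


||u||_{H^1}^2 = 9705/2

The H^1 norm (squared) on an interval (0, L) is
  ||u||_{H^1}^2 = ∫_0^L u(x)^2 dx + ∫_0^L u'(x)^2 dx.
Compute u'(x) = 3 - 6*x.
Then u(x)^2 = 9*x**4 - 18*x**3 + 27*x**2 - 18*x + 9 and u'(x)^2 = 36*x**2 - 36*x + 9.
Integrate each monomial from 0 to 5 using ∫_0^5 c·x^n dx = c·5^(n+1)/(n+1):
  ∫_0^5 u(x)^2 dx = ∫_0^5 (9*x^4 - 18*x^3 + 27*x^2 - 18*x + 9) dx. Term by term:
    ∫_0^5 9*x^4 dx = 5625;  ∫_0^5 -18*x^3 dx = -5625/2;  ∫_0^5 27*x^2 dx = 1125;
    ∫_0^5 -18*x dx = -225;  ∫_0^5 9 dx = 45.
  Sum: 5625 − 5625/2 + 1125 − 225 + 45 = 7515/2.
  ∫_0^5 u'(x)^2 dx = ∫_0^5 (36*x^2 - 36*x + 9) dx. Term by term:
    ∫_0^5 36*x^2 dx = 1500;  ∫_0^5 -36*x dx = -450;  ∫_0^5 9 dx = 45.
  Sum: 1500 − 450 + 45 = 1095.
Adding: ||u||_{H^1}^2 = 7515/2 + 1095 = 9705/2.


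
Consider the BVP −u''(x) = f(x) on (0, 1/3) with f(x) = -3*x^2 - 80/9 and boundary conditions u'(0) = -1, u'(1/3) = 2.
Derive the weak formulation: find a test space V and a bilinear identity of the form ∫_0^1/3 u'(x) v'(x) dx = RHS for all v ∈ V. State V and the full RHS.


V = H^1(0, 1/3) (v unrestricted at boundary; u is determined up to an additive constant); weak form: ∫_0^1/3 u'v' dx = ∫_0^1/3 (-3*x^2 - 80/9) v dx + 2·v(1/3) + v(0) for all v ∈ V.

Multiply both sides by a test function v and integrate from 0 to 1/3:
  ∫_0^1/3 −u''(x) v(x) dx = ∫_0^1/3 f(x) v(x) dx.
Integrate the LHS by parts once:
  ∫_0^1/3 −u'' v dx = −[u'(x) v(x)]_0^1/3 + ∫_0^1/3 u'(x) v'(x) dx.
Thus ∫_0^1/3 u'(x) v'(x) dx = ∫_0^1/3 f(x) v(x) dx + [u'(x) v(x)]_0^1/3.
Choose V so that boundary terms are either known or forced to vanish.
u has inhomogeneous Neumann u'(0) = -1, u'(1/3) = 2. [u' v]_0^1/3 = (2)·v(1/3) − (-1)·v(0) = 2·v(1/3) + v(0). Take V = H^1(0, 1/3); boundary term becomes part of RHS.
Weak formulation: find u (satisfying any essential BC) such that ∫_0^1/3 u'(x) v'(x) dx = ∫_0^1/3 f v dx + 2·v(1/3) + v(0) for all v ∈ V (Neumann data are natural BCs: they enter the RHS as boundary terms).
Substituting f(x) = -3*x^2 - 80/9, the right-hand side is ∫_0^1/3 (-3*x^2 - 80/9) v dx + 2·v(1/3) + v(0).
Compatibility check (pure Neumann): taking v ≡ 1 ∈ V gives 0 = ∫_0^1/3 f dx + (2) − (-1), i.e. ∫_0^1/3 f dx must equal u'(0) − u'(1/3) = -3. Indeed ∫_0^1/3 (-3*x^2 - 80/9) dx = -3, so the data are compatible. The solution is then unique only up to an additive constant (fix it e.g. by requiring ∫_0^1/3 u dx = 0).


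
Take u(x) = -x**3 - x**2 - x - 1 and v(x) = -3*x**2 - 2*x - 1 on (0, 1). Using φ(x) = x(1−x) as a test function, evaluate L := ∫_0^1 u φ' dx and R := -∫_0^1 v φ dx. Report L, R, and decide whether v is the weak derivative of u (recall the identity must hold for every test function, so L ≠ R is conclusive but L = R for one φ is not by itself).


LHS = 29/60, RHS = 29/60. Yes, v = u' weakly.

u(x) = -x**3 - x**2 - x - 1, classical derivative u'(x) = -3*x**2 - 2*x - 1.
φ(x) = x(1−x), so φ'(x) = 1 - 2*x.
Note φ(0) = φ(1) = 0, so the boundary term u·φ vanishes.
LHS = ∫_0^1 u(x) φ'(x) dx = ∫_0^1 (2*x^4 + x^3 + x^2 + x - 1) dx. Term by term:
  ∫_0^1 2*x^4 dx = 2/5;  ∫_0^1 x^3 dx = 1/4;  ∫_0^1 x^2 dx = 1/3;
  ∫_0^1 x dx = 1/2;  ∫_0^1 -1 dx = -1.
Sum: 2/5 + 1/4 + 1/3 + 1/2 − 1 = 29/60.
So LHS = 29/60.
∫_0^1 v(x) φ(x) dx = ∫_0^1 (3*x^4 - x^3 - x^2 - x) dx. Term by term:
  ∫_0^1 3*x^4 dx = 3/5;  ∫_0^1 -x^3 dx = -1/4;  ∫_0^1 -x^2 dx = -1/3;
  ∫_0^1 -x dx = -1/2.
Sum: 3/5 − 1/4 − 1/3 − 1/2 = -29/60.
So RHS = -∫_0^1 v(x) φ(x) dx = 29/60.
LHS = RHS, so the identity holds for this test φ.
Moreover u is smooth here and v(x) = u'(x) = -3*x**2 - 2*x - 1 pointwise, so the identity holds for every test function. Hence v is the weak derivative of u.


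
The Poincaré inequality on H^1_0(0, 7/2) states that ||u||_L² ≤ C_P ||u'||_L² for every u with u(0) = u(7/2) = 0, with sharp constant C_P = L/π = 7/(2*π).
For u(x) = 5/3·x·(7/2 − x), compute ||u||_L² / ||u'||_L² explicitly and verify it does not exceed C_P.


||u||_L² / ||u'||_L² = 7*sqrt(10)/20 < C_P = 7/(2*π).

u(x) = 5/3·x·(7/2 − x), so u'(x) = 35/6 - 10*x/3.
u(x) = 5/3·x·(7/2 − x) vanishes at x = 0 and x = 7/2, so u ∈ H^1_0(0, 7/2). Differentiate via the product rule and integrate the resulting polynomials term by term.
  ∫_0^7/2 u² dx = ∫_0^7/2 (25*x^4/9 - 175*x^3/9 + 1225*x^2/36) dx. Term by term:
    ∫_0^7/2 25*x^4/9 dx = 84035/288;  ∫_0^7/2 -175*x^3/9 dx = -420175/576;  ∫_0^7/2 1225*x^2/36 dx = 420175/864.
  Sum: 84035/288 − 420175/576 + 420175/864 = 84035/1728.
  ∫_0^7/2 (u')² dx = ∫_0^7/2 (100*x^2/9 - 350*x/9 + 1225/36) dx. Term by term:
    ∫_0^7/2 100*x^2/9 dx = 8575/54;  ∫_0^7/2 -350*x/9 dx = -8575/36;  ∫_0^7/2 1225/36 dx = 8575/72.
  Sum: 8575/54 − 8575/36 + 8575/72 = 8575/216.
∫_0^7/2 u² dx = 84035/1728, so ||u||_L² = 49*sqrt(105)/72.
∫_0^7/2 (u')² dx = 8575/216, so ||u'||_L² = 35*sqrt(42)/36.
Ratio ||u||_L² / ||u'||_L² = 7*sqrt(10)/20.
Sharp Poincaré constant on H^1_0(0, 7/2) is C_P = L/π = 7/(2*π), achieved by sin(2*π/7·x).
A polynomial bump cannot attain the sharp Poincaré constant (only the first sine eigenfunction does), so the ratio is strictly less than C_P, consistent with ||u||_L² ≤ C_P ||u'||_L².


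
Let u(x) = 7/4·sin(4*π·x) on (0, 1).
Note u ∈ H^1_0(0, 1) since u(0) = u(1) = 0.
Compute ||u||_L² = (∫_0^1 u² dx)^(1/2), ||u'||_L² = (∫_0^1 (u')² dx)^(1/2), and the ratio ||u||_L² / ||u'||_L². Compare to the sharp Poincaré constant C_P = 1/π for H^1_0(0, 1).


||u||_L² / ||u'||_L² = 1/(4*π) < C_P = 1/π.

u(x) = 7/4·sin(4*π·x), so u'(x) = 7*π*cos(4*π*x).
Writing u(x) = A·sin(kπx/L) with A = 7/4 and k = 4, use ∫_0^L sin²(kπx/L) dx = L/2 and ∫_0^L cos²(kπx/L) dx = L/2.
u² = 49/16·sin²(4*π·x) and (u')² = 49*π^2·cos²(4*π·x), and each of sin², cos² integrates to L/2 = 1/2 over (0, 1).
∫_0^1 u² dx = 49/32, so ||u||_L² = 7*sqrt(2)/8.
∫_0^1 (u')² dx = 49*π^2/2, so ||u'||_L² = 7*sqrt(2)*π/2.
Ratio ||u||_L² / ||u'||_L² = 1/(4*π).
Sharp Poincaré constant on H^1_0(0, 1) is C_P = L/π = 1/π, achieved by sin(π·x).
This is the k = 4 harmonic; the ratio L/(kπ) is strictly less than C_P = L/π, consistent with the sharp inequality ||u||_L² ≤ C_P ||u'||_L².


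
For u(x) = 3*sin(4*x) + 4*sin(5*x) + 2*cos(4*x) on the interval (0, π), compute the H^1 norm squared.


||u||_{H^1(0,π)}^2 = 2720/9 + 637*π/2

u'(x) = -8*sin(4*x) + 12*cos(4*x) + 20*cos(5*x).
Expand u² and (u')² and integrate term by term on (0, π), using: for integers n ≥ 1, ∫_0^π sin²(nx) dx = ∫_0^π cos²(nx) dx = π/2; for n ≠ n', ∫_0^π sin(nx)sin(n'x) dx = ∫_0^π cos(nx)cos(n'x) dx = 0; and by product-to-sum, ∫_0^π sin(nx)cos(n'x) dx = ½∫_0^π [sin((n+n')x) + sin((n−n')x)] dx, which is 0 when n+n' is even and 2n/(n²−n'²) when n+n' is odd (it need not vanish on (0, π)).
  u² squared terms: (2)²·∫cos(4x)² dx = 4·π/2 = 2*π;  (3)²·∫sin(4x)² dx = 9·π/2 = 9*π/2;  (4)²·∫sin(5x)² dx = 16·π/2 = 8*π.
  u² cross terms: 2·(2)·(3)·∫cos(4x)·sin(4x) dx = 12·(0) = 0;  2·(2)·(4)·∫cos(4x)·sin(5x) dx = 16·(10/9) = 160/9;  2·(3)·(4)·∫sin(4x)·sin(5x) dx = 24·(0) = 0.
  So ∫_0^π u² dx = 2*π + 9*π/2 + 8*π + 0 + 160/9 + 0 = 160/9 + 29*π/2.
  (u')² squared terms: (-8)²·∫sin(4x)² dx = 64·π/2 = 32*π;  (12)²·∫cos(4x)² dx = 144·π/2 = 72*π;  (20)²·∫cos(5x)² dx = 400·π/2 = 200*π.
  (u')² cross terms: 2·(-8)·(12)·∫sin(4x)·cos(4x) dx = -192·(0) = 0;  2·(-8)·(20)·∫sin(4x)·cos(5x) dx = -320·(-8/9) = 2560/9;  2·(12)·(20)·∫cos(4x)·cos(5x) dx = 480·(0) = 0.
  So ∫_0^π (u')² dx = 32*π + 72*π + 200*π + 0 + 2560/9 + 0 = 2560/9 + 304*π.
||u||_{H^1}^2 = (160/9 + 29*π/2) + (2560/9 + 304*π) = 2720/9 + 637*π/2.


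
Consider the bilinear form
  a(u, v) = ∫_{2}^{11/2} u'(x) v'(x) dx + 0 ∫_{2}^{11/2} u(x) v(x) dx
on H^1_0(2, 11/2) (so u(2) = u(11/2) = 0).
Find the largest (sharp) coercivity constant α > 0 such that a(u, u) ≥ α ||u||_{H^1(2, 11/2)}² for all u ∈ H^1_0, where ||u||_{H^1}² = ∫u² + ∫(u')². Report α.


α = 4*π^2/(4*π^2 + 49)

Coercivity of a(·,·) on H^1_0(2, 11/2) means a(u, u) ≥ α ||u||_{H^1}² for every u ∈ H^1_0.
The interval has length L = 7/2, and Poincaré/coercivity depend only on L. Here a(u, u) = ∫(u')² + (0)·∫u².
Here c = 0, so a(u,u) = ∫(u')² alone. The condition a(u,u) ≥ α||u||_{H^1}² reads (1−α)∫(u')² ≥ (α−c)∫u². Any admissible α is ≤ 1 (rapidly oscillating u have ∫u²/∫(u')² → 0), and α = 1 would force 0 ≥ (1−c)∫u², impossible since c < 1; so 1−α > 0. By the sharp Poincaré inequality on H^1_0 of an interval of length L, ∫(u')² ≥ (π/L)²∫u² with equality for the first sine mode sin(π(x−x₀)/L) (x₀ the left endpoint), so the inequality holds for all u iff (1−α)(π/L)² ≥ α − c, i.e. α ≤ ((π/L)² + c)/((π/L)² + 1) = (1 + c(L/π)²)/(1 + (L/π)²). (Direct route, valid since c ≤ 0: Poincaré gives c∫u² ≥ c(L/π)²∫(u')², so a(u,u) ≥ (1 + c(L/π)²)∫(u')², while ||u||_{H^1}² ≤ (1 + (L/π)²)∫(u')²; dividing yields the same α.) With (π/L)² = 4*π^2/49 and c = 0, the largest admissible constant is α = ((π/L)² + c)/((π/L)² + 1).
Simplifying, α = 4*π^2/(4*π^2 + 49).


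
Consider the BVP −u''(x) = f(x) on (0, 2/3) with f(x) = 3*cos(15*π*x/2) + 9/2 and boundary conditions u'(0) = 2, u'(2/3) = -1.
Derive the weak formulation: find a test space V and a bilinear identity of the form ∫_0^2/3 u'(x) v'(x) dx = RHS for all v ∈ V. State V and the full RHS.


V = H^1(0, 2/3) (v unrestricted at boundary; u is determined up to an additive constant); weak form: ∫_0^2/3 u'v' dx = ∫_0^2/3 (3*cos(15*π*x/2) + 9/2) v dx − v(2/3) − 2·v(0) for all v ∈ V.

Multiply both sides by a test function v and integrate from 0 to 2/3:
  ∫_0^2/3 −u''(x) v(x) dx = ∫_0^2/3 f(x) v(x) dx.
Integrate the LHS by parts once:
  ∫_0^2/3 −u'' v dx = −[u'(x) v(x)]_0^2/3 + ∫_0^2/3 u'(x) v'(x) dx.
Thus ∫_0^2/3 u'(x) v'(x) dx = ∫_0^2/3 f(x) v(x) dx + [u'(x) v(x)]_0^2/3.
Choose V so that boundary terms are either known or forced to vanish.
u has inhomogeneous Neumann u'(0) = 2, u'(2/3) = -1. [u' v]_0^2/3 = (-1)·v(2/3) − (2)·v(0) = − v(2/3) − 2·v(0). Take V = H^1(0, 2/3); boundary term becomes part of RHS.
Weak formulation: find u (satisfying any essential BC) such that ∫_0^2/3 u'(x) v'(x) dx = ∫_0^2/3 f v dx − v(2/3) − 2·v(0) for all v ∈ V (Neumann data are natural BCs: they enter the RHS as boundary terms).
Substituting f(x) = 3*cos(15*π*x/2) + 9/2, the right-hand side is ∫_0^2/3 (3*cos(15*π*x/2) + 9/2) v dx − v(2/3) − 2·v(0).
Compatibility check (pure Neumann): taking v ≡ 1 ∈ V gives 0 = ∫_0^2/3 f dx + (-1) − (2), i.e. ∫_0^2/3 f dx must equal u'(0) − u'(2/3) = 3. Indeed ∫_0^2/3 (3*cos(15*π*x/2) + 9/2) dx = 3, so the data are compatible. The solution is then unique only up to an additive constant (fix it e.g. by requiring ∫_0^2/3 u dx = 0).


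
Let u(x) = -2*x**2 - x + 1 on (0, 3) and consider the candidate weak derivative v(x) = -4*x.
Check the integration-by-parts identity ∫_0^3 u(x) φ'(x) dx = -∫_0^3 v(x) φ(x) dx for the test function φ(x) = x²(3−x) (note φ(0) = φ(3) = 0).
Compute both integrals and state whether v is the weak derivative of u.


LHS = 1107/20, RHS = 243/5. No, v is not the weak derivative of u.

u(x) = -2*x**2 - x + 1, classical derivative u'(x) = -4*x - 1.
φ(x) = x²(3−x), so φ'(x) = 3*x*(2 - x).
Note φ(0) = φ(3) = 0, so the boundary term u·φ vanishes.
LHS = ∫_0^3 u(x) φ'(x) dx = ∫_0^3 (6*x^4 - 9*x^3 - 9*x^2 + 6*x) dx. Term by term:
  ∫_0^3 6*x^4 dx = 1458/5;  ∫_0^3 -9*x^3 dx = -729/4;  ∫_0^3 -9*x^2 dx = -81;
  ∫_0^3 6*x dx = 27.
Sum: 1458/5 − 729/4 − 81 + 27 = 1107/20.
So LHS = 1107/20.
∫_0^3 v(x) φ(x) dx = ∫_0^3 (4*x^4 - 12*x^3) dx. Term by term:
  ∫_0^3 4*x^4 dx = 972/5;  ∫_0^3 -12*x^3 dx = -243.
Sum: 972/5 − 243 = -243/5.
So RHS = -∫_0^3 v(x) φ(x) dx = 243/5.
LHS − RHS = 27/4 ≠ 0, so the identity fails.
(For a valid weak derivative the identity must hold for EVERY test function, in particular this one. The failure shows v is NOT the weak derivative of u.)
Correct weak derivative would be u'(x) = -4*x - 1.
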